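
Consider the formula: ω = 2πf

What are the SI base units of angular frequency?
Units of each symbol in ω = 2πf:
  f (frequency): 1/s
  The factor 2π is dimensionless.

Multiplying the contributions: [1/s]
Adding exponents of each base unit: s: -1
SI base units of angular frequency: 1/s

Answer: 1/s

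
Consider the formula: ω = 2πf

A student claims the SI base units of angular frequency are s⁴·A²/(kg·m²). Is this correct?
Units of each symbol in ω = 2πf:
  f (frequency): 1/s
  The factor 2π is dimensionless.

Multiplying the contributions: [1/s]
Adding exponents of each base unit: s: -1
SI base units of angular frequency: 1/s

The claimed units s⁴·A²/(kg·m²) (exponents kg: -1, m: -2, s: 4, A: 2) do not match the derived units 1/s (exponents s: -1), so the claim is incorrect.

Answer: No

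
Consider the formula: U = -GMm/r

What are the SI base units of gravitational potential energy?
Units of each symbol in U = -GMm/r:
  G (gravitational constant): m³/(kg·s²)
  M (mass): kg
  m (mass): kg
  r (distance): m  → in the denominator, contributes 1/m
  The minus sign does not affect the units.

Multiplying the contributions: [m³/(kg·s²)] · [kg] · [kg] · [1/m]
Adding exponents of each base unit: kg: 1, m: 2, s: -2
SI base units of gravitational potential energy: kg·m²/s²

Answer: kg·m²/s²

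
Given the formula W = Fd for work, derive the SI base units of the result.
Units of each symbol in W = Fd:
  F (force): kg·m/s²
  d (displacement): m

Multiplying the contributions: [kg·m/s²] · [m]
Adding exponents of each base unit: kg: 1, m: 2, s: -2
SI base units of work: kg·m²/s²

Answer: kg·m²/s²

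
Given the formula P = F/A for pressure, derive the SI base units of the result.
Units of each symbol in P = F/A:
  F (force): kg·m/s²
  A (area): m²  → in the denominator, contributes 1/m²

Multiplying the contributions: [kg·m/s²] · [1/m²]
Adding exponents of each base unit: kg: 1, m: -1, s: -2
SI base units of pressure: kg/(m·s²)

Answer: kg/(m·s²)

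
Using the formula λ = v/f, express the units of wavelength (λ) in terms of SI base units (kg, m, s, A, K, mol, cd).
Units of each symbol in λ = v/f:
  v (wave speed): m/s
  f (frequency): 1/s  → in the denominator, contributes s

Multiplying the contributions: [m/s] · [s]
Adding exponents of each base unit: m: 1
SI base units of wavelength: m

Answer: m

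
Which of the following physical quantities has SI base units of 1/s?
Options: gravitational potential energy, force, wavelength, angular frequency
Checking the SI base units of each option:
  gravitational potential energy (U = -GMm/r): kg·m²/s²  ✗
  force (F = ma): kg·m/s²  ✗
  wavelength (λ = v/f): m  ✗
  angular frequency (ω = 2πf): 1/s  ✓ matches

Only angular frequency has units 1/s.

Answer: angular frequency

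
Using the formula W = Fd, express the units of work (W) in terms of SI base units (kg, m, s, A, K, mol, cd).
Units of each symbol in W = Fd:
  F (force): kg·m/s²
  d (displacement): m

Multiplying the contributions: [kg·m/s²] · [m]
Adding exponents of each base unit: kg: 1, m: 2, s: -2
SI base units of work: kg·m²/s²

Answer: kg·m²/s²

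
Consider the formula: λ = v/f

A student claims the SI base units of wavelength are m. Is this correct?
Units of each symbol in λ = v/f:
  v (wave speed): m/s
  f (frequency): 1/s  → in the denominator, contributes s

Multiplying the contributions: [m/s] · [s]
Adding exponents of each base unit: m: 1
SI base units of wavelength: m

The claimed units m match the derived units, so the claim is correct.

Answer: Yes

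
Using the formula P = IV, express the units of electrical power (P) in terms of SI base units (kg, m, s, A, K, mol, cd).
Units of each symbol in P = IV:
  I (current): A
  V (voltage, in volts): kg·m²/(s³·A)

Multiplying the contributions: [A] · [kg·m²/(s³·A)]
Adding exponents of each base unit: kg: 1, m: 2, s: -3
SI base units of electrical power: kg·m²/s³

Answer: kg·m²/s³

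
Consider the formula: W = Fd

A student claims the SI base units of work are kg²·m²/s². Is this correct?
Units of each symbol in W = Fd:
  F (force): kg·m/s²
  d (displacement): m

Multiplying the contributions: [kg·m/s²] · [m]
Adding exponents of each base unit: kg: 1, m: 2, s: -2
SI base units of work: kg·m²/s²

The claimed units kg²·m²/s² (exponents kg: 2, m: 2, s: -2) do not match the derived units kg·m²/s² (exponents kg: 1, m: 2, s: -2), so the claim is incorrect.

Answer: No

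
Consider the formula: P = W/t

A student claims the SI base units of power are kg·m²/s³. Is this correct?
Units of each symbol in P = W/t:
  W (work): kg·m²/s²
  t (time): s  → in the denominator, contributes 1/s

Multiplying the contributions: [kg·m²/s²] · [1/s]
Adding exponents of each base unit: kg: 1, m: 2, s: -3
SI base units of power: kg·m²/s³

The claimed units kg·m²/s³ match the derived units, so the claim is correct.

Answer: Yes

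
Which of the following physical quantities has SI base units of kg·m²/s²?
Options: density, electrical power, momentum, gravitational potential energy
Checking the SI base units of each option:
  density (ρ = m/V): kg/m³  ✗
  electrical power (P = IV): kg·m²/s³  ✗
  momentum (p = mv): kg·m/s  ✗
  gravitational potential energy (U = -GMm/r): kg·m²/s²  ✓ matches

Only gravitational potential energy has units kg·m²/s².

Answer: gravitational potential energy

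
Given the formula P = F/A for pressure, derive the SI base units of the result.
Units of each symbol in P = F/A:
  F (force): kg·m/s²
  A (area): m²  → in the denominator, contributes 1/m²

Multiplying the contributions: [kg·m/s²] · [1/m²]
Adding exponents of each base unit: kg: 1, m: -1, s: -2
SI base units of pressure: kg/(m·s²)

Answer: kg/(m·s²)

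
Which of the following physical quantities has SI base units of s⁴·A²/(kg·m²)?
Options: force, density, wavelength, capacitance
Checking the SI base units of each option:
  force (F = ma): kg·m/s²  ✗
  density (ρ = m/V): kg/m³  ✗
  wavelength (λ = v/f): m  ✗
  capacitance (C = Q/V): s⁴·A²/(kg·m²)  ✓ matches

Only capacitance has units s⁴·A²/(kg·m²).

Answer: capacitance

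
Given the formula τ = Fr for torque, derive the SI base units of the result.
Units of each symbol in τ = Fr:
  F (force): kg·m/s²
  r (lever arm): m

Multiplying the contributions: [kg·m/s²] · [m]
Adding exponents of each base unit: kg: 1, m: 2, s: -2
SI base units of torque: kg·m²/s²

Answer: kg·m²/s²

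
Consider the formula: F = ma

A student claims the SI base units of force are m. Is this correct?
Units of each symbol in F = ma:
  m (mass): kg
  a (acceleration): m/s²

Multiplying the contributions: [kg] · [m/s²]
Adding exponents of each base unit: kg: 1, m: 1, s: -2
SI base units of force: kg·m/s²

The claimed units m (exponents m: 1) do not match the derived units kg·m/s² (exponents kg: 1, m: 1, s: -2), so the claim is incorrect.

Answer: No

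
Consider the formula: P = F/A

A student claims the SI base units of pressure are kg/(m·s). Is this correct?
Units of each symbol in P = F/A:
  F (force): kg·m/s²
  A (area): m²  → in the denominator, contributes 1/m²

Multiplying the contributions: [kg·m/s²] · [1/m²]
Adding exponents of each base unit: kg: 1, m: -1, s: -2
SI base units of pressure: kg/(m·s²)

The claimed units kg/(m·s) (exponents kg: 1, m: -1, s: -1) do not match the derived units kg/(m·s²) (exponents kg: 1, m: -1, s: -2), so the claim is incorrect.

Answer: No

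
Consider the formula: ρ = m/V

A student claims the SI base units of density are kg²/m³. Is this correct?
Units of each symbol in ρ = m/V:
  m (mass): kg
  V (volume): m³  → in the denominator, contributes 1/m³

Multiplying the contributions: [kg] · [1/m³]
Adding exponents of each base unit: kg: 1, m: -3
SI base units of density: kg/m³

The claimed units kg²/m³ (exponents kg: 2, m: -3) do not match the derived units kg/m³ (exponents kg: 1, m: -3), so the claim is incorrect.

Answer: No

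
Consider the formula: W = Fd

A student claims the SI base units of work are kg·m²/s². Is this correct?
Units of each symbol in W = Fd:
  F (force): kg·m/s²
  d (displacement): m

Multiplying the contributions: [kg·m/s²] · [m]
Adding exponents of each base unit: kg: 1, m: 2, s: -2
SI base units of work: kg·m²/s²

The claimed units kg·m²/s² match the derived units, so the claim is correct.

Answer: Yes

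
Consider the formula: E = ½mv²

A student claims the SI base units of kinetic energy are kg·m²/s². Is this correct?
Units of each symbol in E = ½mv²:
  m (mass): kg
  v (speed): m/s  → to the power 2, contributes m²/s²
  The factor ½ is dimensionless.

Multiplying the contributions: [kg] · [m²/s²]
Adding exponents of each base unit: kg: 1, m: 2, s: -2
SI base units of kinetic energy: kg·m²/s²

The claimed units kg·m²/s² match the derived units, so the claim is correct.

Answer: Yes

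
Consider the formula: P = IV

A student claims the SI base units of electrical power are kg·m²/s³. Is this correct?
Units of each symbol in P = IV:
  I (current): A
  V (voltage, in volts): kg·m²/(s³·A)

Multiplying the contributions: [A] · [kg·m²/(s³·A)]
Adding exponents of each base unit: kg: 1, m: 2, s: -3
SI base units of electrical power: kg·m²/s³

The claimed units kg·m²/s³ match the derived units, so the claim is correct.

Answer: Yes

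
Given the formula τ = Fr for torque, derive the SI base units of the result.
Units of each symbol in τ = Fr:
  F (force): kg·m/s²
  r (lever arm): m

Multiplying the contributions: [kg·m/s²] · [m]
Adding exponents of each base unit: kg: 1, m: 2, s: -2
SI base units of torque: kg·m²/s²

Answer: kg·m²/s²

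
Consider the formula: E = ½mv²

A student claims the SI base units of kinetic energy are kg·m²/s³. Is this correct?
Units of each symbol in E = ½mv²:
  m (mass): kg
  v (speed): m/s  → to the power 2, contributes m²/s²
  The factor ½ is dimensionless.

Multiplying the contributions: [kg] · [m²/s²]
Adding exponents of each base unit: kg: 1, m: 2, s: -2
SI base units of kinetic energy: kg·m²/s²

The claimed units kg·m²/s³ (exponents kg: 1, m: 2, s: -3) do not match the derived units kg·m²/s² (exponents kg: 1, m: 2, s: -2), so the claim is incorrect.

Answer: No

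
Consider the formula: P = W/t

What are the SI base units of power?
Units of each symbol in P = W/t:
  W (work): kg·m²/s²
  t (time): s  → in the denominator, contributes 1/s

Multiplying the contributions: [kg·m²/s²] · [1/s]
Adding exponents of each base unit: kg: 1, m: 2, s: -3
SI base units of power: kg·m²/s³

Answer: kg·m²/s³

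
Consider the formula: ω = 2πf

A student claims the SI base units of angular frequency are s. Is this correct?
Units of each symbol in ω = 2πf:
  f (frequency): 1/s
  The factor 2π is dimensionless.

Multiplying the contributions: [1/s]
Adding exponents of each base unit: s: -1
SI base units of angular frequency: 1/s

The claimed units s (exponents s: 1) do not match the derived units 1/s (exponents s: -1), so the claim is incorrect.

Answer: No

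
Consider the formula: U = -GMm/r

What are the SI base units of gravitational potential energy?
Units of each symbol in U = -GMm/r:
  G (gravitational constant): m³/(kg·s²)
  M (mass): kg
  m (mass): kg
  r (distance): m  → in the denominator, contributes 1/m
  The minus sign does not affect the units.

Multiplying the contributions: [m³/(kg·s²)] · [kg] · [kg] · [1/m]
Adding exponents of each base unit: kg: 1, m: 2, s: -2
SI base units of gravitational potential energy: kg·m²/s²

Answer: kg·m²/s²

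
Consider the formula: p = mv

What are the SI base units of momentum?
Units of each symbol in p = mv:
  m (mass): kg
  v (velocity): m/s

Multiplying the contributions: [kg] · [m/s]
Adding exponents of each base unit: kg: 1, m: 1, s: -1
SI base units of momentum: kg·m/s

Answer: kg·m/s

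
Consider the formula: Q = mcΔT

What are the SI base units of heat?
Units of each symbol in Q = mcΔT:
  m (mass): kg
  c (specific heat capacity, in J/(kg·K)): m²/(s²·K)
  ΔT (temperature change): K

Multiplying the contributions: [kg] · [m²/(s²·K)] · [K]
Adding exponents of each base unit: kg: 1, m: 2, s: -2
SI base units of heat: kg·m²/s²

Answer: kg·m²/s²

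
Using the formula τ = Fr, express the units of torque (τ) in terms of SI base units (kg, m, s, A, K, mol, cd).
Units of each symbol in τ = Fr:
  F (force): kg·m/s²
  r (lever arm): m

Multiplying the contributions: [kg·m/s²] · [m]
Adding exponents of each base unit: kg: 1, m: 2, s: -2
SI base units of torque: kg·m²/s²

Answer: kg·m²/s²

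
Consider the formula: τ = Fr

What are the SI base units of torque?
Units of each symbol in τ = Fr:
  F (force): kg·m/s²
  r (lever arm): m

Multiplying the contributions: [kg·m/s²] · [m]
Adding exponents of each base unit: kg: 1, m: 2, s: -2
SI base units of torque: kg·m²/s²

Answer: kg·m²/s²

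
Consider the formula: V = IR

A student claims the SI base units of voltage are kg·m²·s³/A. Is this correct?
Units of each symbol in V = IR:
  I (current): A
  R (resistance, in ohms): kg·m²/(s³·A²)

Multiplying the contributions: [A] · [kg·m²/(s³·A²)]
Adding exponents of each base unit: kg: 1, m: 2, s: -3, A: -1
SI base units of voltage: kg·m²/(s³·A)

The claimed units kg·m²·s³/A (exponents kg: 1, m: 2, s: 3, A: -1) do not match the derived units kg·m²/(s³·A) (exponents kg: 1, m: 2, s: -3, A: -1), so the claim is incorrect.

Answer: No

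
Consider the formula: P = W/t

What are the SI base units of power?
Units of each symbol in P = W/t:
  W (work): kg·m²/s²
  t (time): s  → in the denominator, contributes 1/s

Multiplying the contributions: [kg·m²/s²] · [1/s]
Adding exponents of each base unit: kg: 1, m: 2, s: -3
SI base units of power: kg·m²/s³

Answer: kg·m²/s³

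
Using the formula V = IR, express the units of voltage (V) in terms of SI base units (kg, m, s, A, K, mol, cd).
Units of each symbol in V = IR:
  I (current): A
  R (resistance, in ohms): kg·m²/(s³·A²)

Multiplying the contributions: [A] · [kg·m²/(s³·A²)]
Adding exponents of each base unit: kg: 1, m: 2, s: -3, A: -1
SI base units of voltage: kg·m²/(s³·A)

Answer: kg·m²/(s³·A)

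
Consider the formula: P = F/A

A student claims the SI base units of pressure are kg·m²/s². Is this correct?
Units of each symbol in P = F/A:
  F (force): kg·m/s²
  A (area): m²  → in the denominator, contributes 1/m²

Multiplying the contributions: [kg·m/s²] · [1/m²]
Adding exponents of each base unit: kg: 1, m: -1, s: -2
SI base units of pressure: kg/(m·s²)

The claimed units kg·m²/s² (exponents kg: 1, m: 2, s: -2) do not match the derived units kg/(m·s²) (exponents kg: 1, m: -1, s: -2), so the claim is incorrect.

Answer: No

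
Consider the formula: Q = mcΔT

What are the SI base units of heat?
Units of each symbol in Q = mcΔT:
  m (mass): kg
  c (specific heat capacity, in J/(kg·K)): m²/(s²·K)
  ΔT (temperature change): K

Multiplying the contributions: [kg] · [m²/(s²·K)] · [K]
Adding exponents of each base unit: kg: 1, m: 2, s: -2
SI base units of heat: kg·m²/s²

Answer: kg·m²/s²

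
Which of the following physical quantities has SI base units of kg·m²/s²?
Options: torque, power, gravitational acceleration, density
Checking the SI base units of each option:
  torque (τ = Fr): kg·m²/s²  ✓ matches
  power (P = W/t): kg·m²/s³  ✗
  gravitational acceleration (g = GM/r²): m/s²  ✗
  density (ρ = m/V): kg/m³  ✗

Only torque has units kg·m²/s².

Answer: torque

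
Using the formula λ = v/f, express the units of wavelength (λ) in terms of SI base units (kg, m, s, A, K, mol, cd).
Units of each symbol in λ = v/f:
  v (wave speed): m/s
  f (frequency): 1/s  → in the denominator, contributes s

Multiplying the contributions: [m/s] · [s]
Adding exponents of each base unit: m: 1
SI base units of wavelength: m

Answer: m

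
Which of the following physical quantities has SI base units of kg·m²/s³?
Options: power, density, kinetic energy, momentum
Checking the SI base units of each option:
  power (P = W/t): kg·m²/s³  ✓ matches
  density (ρ = m/V): kg/m³  ✗
  kinetic energy (E = ½mv²): kg·m²/s²  ✗
  momentum (p = mv): kg·m/s  ✗

Only power has units kg·m²/s³.

Answer: power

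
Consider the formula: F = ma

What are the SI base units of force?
Units of each symbol in F = ma:
  m (mass): kg
  a (acceleration): m/s²

Multiplying the contributions: [kg] · [m/s²]
Adding exponents of each base unit: kg: 1, m: 1, s: -2
SI base units of force: kg·m/s²

Answer: kg·m/s²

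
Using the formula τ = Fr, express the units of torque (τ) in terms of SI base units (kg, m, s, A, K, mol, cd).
Units of each symbol in τ = Fr:
  F (force): kg·m/s²
  r (lever arm): m

Multiplying the contributions: [kg·m/s²] · [m]
Adding exponents of each base unit: kg: 1, m: 2, s: -2
SI base units of torque: kg·m²/s²

Answer: kg·m²/s²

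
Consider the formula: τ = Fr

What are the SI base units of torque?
Units of each symbol in τ = Fr:
  F (force): kg·m/s²
  r (lever arm): m

Multiplying the contributions: [kg·m/s²] · [m]
Adding exponents of each base unit: kg: 1, m: 2, s: -2
SI base units of torque: kg·m²/s²

Answer: kg·m²/s²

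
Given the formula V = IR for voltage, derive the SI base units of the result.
Units of each symbol in V = IR:
  I (current): A
  R (resistance, in ohms): kg·m²/(s³·A²)

Multiplying the contributions: [A] · [kg·m²/(s³·A²)]
Adding exponents of each base unit: kg: 1, m: 2, s: -3, A: -1
SI base units of voltage: kg·m²/(s³·A)

Answer: kg·m²/(s³·A)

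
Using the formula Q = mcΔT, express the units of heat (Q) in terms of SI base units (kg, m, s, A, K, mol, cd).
Units of each symbol in Q = mcΔT:
  m (mass): kg
  c (specific heat capacity, in J/(kg·K)): m²/(s²·K)
  ΔT (temperature change): K

Multiplying the contributions: [kg] · [m²/(s²·K)] · [K]
Adding exponents of each base unit: kg: 1, m: 2, s: -2
SI base units of heat: kg·m²/s²

Answer: kg·m²/s²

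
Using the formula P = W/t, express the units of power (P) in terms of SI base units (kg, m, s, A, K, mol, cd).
Units of each symbol in P = W/t:
  W (work): kg·m²/s²
  t (time): s  → in the denominator, contributes 1/s

Multiplying the contributions: [kg·m²/s²] · [1/s]
Adding exponents of each base unit: kg: 1, m: 2, s: -3
SI base units of power: kg·m²/s³

Answer: kg·m²/s³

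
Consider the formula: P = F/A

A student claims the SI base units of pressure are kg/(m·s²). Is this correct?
Units of each symbol in P = F/A:
  F (force): kg·m/s²
  A (area): m²  → in the denominator, contributes 1/m²

Multiplying the contributions: [kg·m/s²] · [1/m²]
Adding exponents of each base unit: kg: 1, m: -1, s: -2
SI base units of pressure: kg/(m·s²)

The claimed units kg/(m·s²) match the derived units, so the claim is correct.

Answer: Yes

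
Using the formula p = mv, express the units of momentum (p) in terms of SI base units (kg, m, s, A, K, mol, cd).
Units of each symbol in p = mv:
  m (mass): kg
  v (velocity): m/s

Multiplying the contributions: [kg] · [m/s]
Adding exponents of each base unit: kg: 1, m: 1, s: -1
SI base units of momentum: kg·m/s

Answer: kg·m/s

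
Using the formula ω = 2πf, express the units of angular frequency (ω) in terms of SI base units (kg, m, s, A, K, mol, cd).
Units of each symbol in ω = 2πf:
  f (frequency): 1/s
  The factor 2π is dimensionless.

Multiplying the contributions: [1/s]
Adding exponents of each base unit: s: -1
SI base units of angular frequency: 1/s

Answer: 1/s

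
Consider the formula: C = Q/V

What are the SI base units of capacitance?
Units of each symbol in C = Q/V:
  Q (charge, in coulombs): s·A
  V (voltage, in volts): kg·m²/(s³·A)  → in the denominator, contributes s³·A/(kg·m²)

Multiplying the contributions: [s·A] · [s³·A/(kg·m²)]
Adding exponents of each base unit: kg: -1, m: -2, s: 4, A: 2
SI base units of capacitance: s⁴·A²/(kg·m²)

Answer: s⁴·A²/(kg·m²)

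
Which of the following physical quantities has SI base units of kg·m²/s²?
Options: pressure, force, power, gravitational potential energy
Checking the SI base units of each option:
  pressure (P = F/A): kg/(m·s²)  ✗
  force (F = ma): kg·m/s²  ✗
  power (P = W/t): kg·m²/s³  ✗
  gravitational potential energy (U = -GMm/r): kg·m²/s²  ✓ matches

Only gravitational potential energy has units kg·m²/s².

Answer: gravitational potential energy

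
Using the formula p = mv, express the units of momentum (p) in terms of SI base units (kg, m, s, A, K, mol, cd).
Units of each symbol in p = mv:
  m (mass): kg
  v (velocity): m/s

Multiplying the contributions: [kg] · [m/s]
Adding exponents of each base unit: kg: 1, m: 1, s: -1
SI base units of momentum: kg·m/s

Answer: kg·m/s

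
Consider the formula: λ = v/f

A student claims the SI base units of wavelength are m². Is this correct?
Units of each symbol in λ = v/f:
  v (wave speed): m/s
  f (frequency): 1/s  → in the denominator, contributes s

Multiplying the contributions: [m/s] · [s]
Adding exponents of each base unit: m: 1
SI base units of wavelength: m

The claimed units m² (exponents m: 2) do not match the derived units m (exponents m: 1), so the claim is incorrect.

Answer: No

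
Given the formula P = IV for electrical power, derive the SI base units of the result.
Units of each symbol in P = IV:
  I (current): A
  V (voltage, in volts): kg·m²/(s³·A)

Multiplying the contributions: [A] · [kg·m²/(s³·A)]
Adding exponents of each base unit: kg: 1, m: 2, s: -3
SI base units of electrical power: kg·m²/s³

Answer: kg·m²/s³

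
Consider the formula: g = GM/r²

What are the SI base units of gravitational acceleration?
Units of each symbol in g = GM/r²:
  G (gravitational constant): m³/(kg·s²)
  M (mass): kg
  r (distance): m  → to the power 2 in the denominator, contributes 1/m²

Multiplying the contributions: [m³/(kg·s²)] · [kg] · [1/m²]
Adding exponents of each base unit: m: 1, s: -2
SI base units of gravitational acceleration: m/s²

Answer: m/s²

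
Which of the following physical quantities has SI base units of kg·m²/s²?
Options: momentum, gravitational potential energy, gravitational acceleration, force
Checking the SI base units of each option:
  momentum (p = mv): kg·m/s  ✗
  gravitational potential energy (U = -GMm/r): kg·m²/s²  ✓ matches
  gravitational acceleration (g = GM/r²): m/s²  ✗
  force (F = ma): kg·m/s²  ✗

Only gravitational potential energy has units kg·m²/s².

Answer: gravitational potential energy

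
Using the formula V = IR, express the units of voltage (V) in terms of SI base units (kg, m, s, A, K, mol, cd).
Units of each symbol in V = IR:
  I (current): A
  R (resistance, in ohms): kg·m²/(s³·A²)

Multiplying the contributions: [A] · [kg·m²/(s³·A²)]
Adding exponents of each base unit: kg: 1, m: 2, s: -3, A: -1
SI base units of voltage: kg·m²/(s³·A)

Answer: kg·m²/(s³·A)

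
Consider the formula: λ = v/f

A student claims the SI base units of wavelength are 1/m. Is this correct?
Units of each symbol in λ = v/f:
  v (wave speed): m/s
  f (frequency): 1/s  → in the denominator, contributes s

Multiplying the contributions: [m/s] · [s]
Adding exponents of each base unit: m: 1
SI base units of wavelength: m

The claimed units 1/m (exponents m: -1) do not match the derived units m (exponents m: 1), so the claim is incorrect.

Answer: No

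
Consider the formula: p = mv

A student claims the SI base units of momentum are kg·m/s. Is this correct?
Units of each symbol in p = mv:
  m (mass): kg
  v (velocity): m/s

Multiplying the contributions: [kg] · [m/s]
Adding exponents of each base unit: kg: 1, m: 1, s: -1
SI base units of momentum: kg·m/s

The claimed units kg·m/s match the derived units, so the claim is correct.

Answer: Yes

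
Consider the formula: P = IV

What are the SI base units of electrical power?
Units of each symbol in P = IV:
  I (current): A
  V (voltage, in volts): kg·m²/(s³·A)

Multiplying the contributions: [A] · [kg·m²/(s³·A)]
Adding exponents of each base unit: kg: 1, m: 2, s: -3
SI base units of electrical power: kg·m²/s³

Answer: kg·m²/s³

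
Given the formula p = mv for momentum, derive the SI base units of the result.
Units of each symbol in p = mv:
  m (mass): kg
  v (velocity): m/s

Multiplying the contributions: [kg] · [m/s]
Adding exponents of each base unit: kg: 1, m: 1, s: -1
SI base units of momentum: kg·m/s

Answer: kg·m/s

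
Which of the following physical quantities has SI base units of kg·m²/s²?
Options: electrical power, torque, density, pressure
Checking the SI base units of each option:
  electrical power (P = IV): kg·m²/s³  ✗
  torque (τ = Fr): kg·m²/s²  ✓ matches
  density (ρ = m/V): kg/m³  ✗
  pressure (P = F/A): kg/(m·s²)  ✗

Only torque has units kg·m²/s².

Answer: torque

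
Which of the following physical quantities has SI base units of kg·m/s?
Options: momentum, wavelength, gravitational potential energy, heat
Checking the SI base units of each option:
  momentum (p = mv): kg·m/s  ✓ matches
  wavelength (λ = v/f): m  ✗
  gravitational potential energy (U = -GMm/r): kg·m²/s²  ✗
  heat (Q = mcΔT): kg·m²/s²  ✗

Only momentum has units kg·m/s.

Answer: momentum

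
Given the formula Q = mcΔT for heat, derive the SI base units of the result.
Units of each symbol in Q = mcΔT:
  m (mass): kg
  c (specific heat capacity, in J/(kg·K)): m²/(s²·K)
  ΔT (temperature change): K

Multiplying the contributions: [kg] · [m²/(s²·K)] · [K]
Adding exponents of each base unit: kg: 1, m: 2, s: -2
SI base units of heat: kg·m²/s²

Answer: kg·m²/s²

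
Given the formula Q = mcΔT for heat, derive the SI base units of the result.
Units of each symbol in Q = mcΔT:
  m (mass): kg
  c (specific heat capacity, in J/(kg·K)): m²/(s²·K)
  ΔT (temperature change): K

Multiplying the contributions: [kg] · [m²/(s²·K)] · [K]
Adding exponents of each base unit: kg: 1, m: 2, s: -2
SI base units of heat: kg·m²/s²

Answer: kg·m²/s²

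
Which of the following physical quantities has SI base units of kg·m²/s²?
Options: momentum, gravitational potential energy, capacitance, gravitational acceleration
Checking the SI base units of each option:
  momentum (p = mv): kg·m/s  ✗
  gravitational potential energy (U = -GMm/r): kg·m²/s²  ✓ matches
  capacitance (C = Q/V): s⁴·A²/(kg·m²)  ✗
  gravitational acceleration (g = GM/r²): m/s²  ✗

Only gravitational potential energy has units kg·m²/s².

Answer: gravitational potential energy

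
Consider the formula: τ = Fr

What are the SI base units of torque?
Units of each symbol in τ = Fr:
  F (force): kg·m/s²
  r (lever arm): m

Multiplying the contributions: [kg·m/s²] · [m]
Adding exponents of each base unit: kg: 1, m: 2, s: -2
SI base units of torque: kg·m²/s²

Answer: kg·m²/s²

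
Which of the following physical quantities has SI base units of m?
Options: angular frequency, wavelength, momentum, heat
Checking the SI base units of each option:
  angular frequency (ω = 2πf): 1/s  ✗
  wavelength (λ = v/f): m  ✓ matches
  momentum (p = mv): kg·m/s  ✗
  heat (Q = mcΔT): kg·m²/s²  ✗

Only wavelength has units m.

Answer: wavelength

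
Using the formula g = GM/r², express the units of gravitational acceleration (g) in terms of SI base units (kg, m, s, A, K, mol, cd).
Units of each symbol in g = GM/r²:
  G (gravitational constant): m³/(kg·s²)
  M (mass): kg
  r (distance): m  → to the power 2 in the denominator, contributes 1/m²

Multiplying the contributions: [m³/(kg·s²)] · [kg] · [1/m²]
Adding exponents of each base unit: m: 1, s: -2
SI base units of gravitational acceleration: m/s²

Answer: m/s²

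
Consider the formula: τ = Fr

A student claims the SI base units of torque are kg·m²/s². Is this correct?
Units of each symbol in τ = Fr:
  F (force): kg·m/s²
  r (lever arm): m

Multiplying the contributions: [kg·m/s²] · [m]
Adding exponents of each base unit: kg: 1, m: 2, s: -2
SI base units of torque: kg·m²/s²

The claimed units kg·m²/s² match the derived units, so the claim is correct.

Answer: Yes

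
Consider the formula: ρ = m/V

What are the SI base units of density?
Units of each symbol in ρ = m/V:
  m (mass): kg
  V (volume): m³  → in the denominator, contributes 1/m³

Multiplying the contributions: [kg] · [1/m³]
Adding exponents of each base unit: kg: 1, m: -3
SI base units of density: kg/m³

Answer: kg/m³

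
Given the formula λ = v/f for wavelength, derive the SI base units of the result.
Units of each symbol in λ = v/f:
  v (wave speed): m/s
  f (frequency): 1/s  → in the denominator, contributes s

Multiplying the contributions: [m/s] · [s]
Adding exponents of each base unit: m: 1
SI base units of wavelength: m

Answer: m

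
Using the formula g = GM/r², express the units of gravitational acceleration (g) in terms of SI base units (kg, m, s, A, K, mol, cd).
Units of each symbol in g = GM/r²:
  G (gravitational constant): m³/(kg·s²)
  M (mass): kg
  r (distance): m  → to the power 2 in the denominator, contributes 1/m²

Multiplying the contributions: [m³/(kg·s²)] · [kg] · [1/m²]
Adding exponents of each base unit: m: 1, s: -2
SI base units of gravitational acceleration: m/s²

Answer: m/s²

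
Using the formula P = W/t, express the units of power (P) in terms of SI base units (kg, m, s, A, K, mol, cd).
Units of each symbol in P = W/t:
  W (work): kg·m²/s²
  t (time): s  → in the denominator, contributes 1/s

Multiplying the contributions: [kg·m²/s²] · [1/s]
Adding exponents of each base unit: kg: 1, m: 2, s: -3
SI base units of power: kg·m²/s³

Answer: kg·m²/s³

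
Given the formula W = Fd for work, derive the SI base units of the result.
Units of each symbol in W = Fd:
  F (force): kg·m/s²
  d (displacement): m

Multiplying the contributions: [kg·m/s²] · [m]
Adding exponents of each base unit: kg: 1, m: 2, s: -2
SI base units of work: kg·m²/s²

Answer: kg·m²/s²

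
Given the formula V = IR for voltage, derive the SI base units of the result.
Units of each symbol in V = IR:
  I (current): A
  R (resistance, in ohms): kg·m²/(s³·A²)

Multiplying the contributions: [A] · [kg·m²/(s³·A²)]
Adding exponents of each base unit: kg: 1, m: 2, s: -3, A: -1
SI base units of voltage: kg·m²/(s³·A)

Answer: kg·m²/(s³·A)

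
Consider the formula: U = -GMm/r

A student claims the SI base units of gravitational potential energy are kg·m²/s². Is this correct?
Units of each symbol in U = -GMm/r:
  G (gravitational constant): m³/(kg·s²)
  M (mass): kg
  m (mass): kg
  r (distance): m  → in the denominator, contributes 1/m
  The minus sign does not affect the units.

Multiplying the contributions: [m³/(kg·s²)] · [kg] · [kg] · [1/m]
Adding exponents of each base unit: kg: 1, m: 2, s: -2
SI base units of gravitational potential energy: kg·m²/s²

The claimed units kg·m²/s² match the derived units, so the claim is correct.

Answer: Yes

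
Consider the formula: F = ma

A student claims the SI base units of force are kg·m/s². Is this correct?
Units of each symbol in F = ma:
  m (mass): kg
  a (acceleration): m/s²

Multiplying the contributions: [kg] · [m/s²]
Adding exponents of each base unit: kg: 1, m: 1, s: -2
SI base units of force: kg·m/s²

The claimed units kg·m/s² match the derived units, so the claim is correct.

Answer: Yes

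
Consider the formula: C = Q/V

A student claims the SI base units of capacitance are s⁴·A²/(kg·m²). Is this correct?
Units of each symbol in C = Q/V:
  Q (charge, in coulombs): s·A
  V (voltage, in volts): kg·m²/(s³·A)  → in the denominator, contributes s³·A/(kg·m²)

Multiplying the contributions: [s·A] · [s³·A/(kg·m²)]
Adding exponents of each base unit: kg: -1, m: -2, s: 4, A: 2
SI base units of capacitance: s⁴·A²/(kg·m²)

The claimed units s⁴·A²/(kg·m²) match the derived units, so the claim is correct.

Answer: Yes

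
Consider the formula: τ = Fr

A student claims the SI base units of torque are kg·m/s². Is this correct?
Units of each symbol in τ = Fr:
  F (force): kg·m/s²
  r (lever arm): m

Multiplying the contributions: [kg·m/s²] · [m]
Adding exponents of each base unit: kg: 1, m: 2, s: -2
SI base units of torque: kg·m²/s²

The claimed units kg·m/s² (exponents kg: 1, m: 1, s: -2) do not match the derived units kg·m²/s² (exponents kg: 1, m: 2, s: -2), so the claim is incorrect.

Answer: No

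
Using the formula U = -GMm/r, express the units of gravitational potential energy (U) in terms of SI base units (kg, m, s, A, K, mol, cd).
Units of each symbol in U = -GMm/r:
  G (gravitational constant): m³/(kg·s²)
  M (mass): kg
  m (mass): kg
  r (distance): m  → in the denominator, contributes 1/m
  The minus sign does not affect the units.

Multiplying the contributions: [m³/(kg·s²)] · [kg] · [kg] · [1/m]
Adding exponents of each base unit: kg: 1, m: 2, s: -2
SI base units of gravitational potential energy: kg·m²/s²

Answer: kg·m²/s²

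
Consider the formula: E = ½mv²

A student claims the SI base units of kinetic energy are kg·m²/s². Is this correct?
Units of each symbol in E = ½mv²:
  m (mass): kg
  v (speed): m/s  → to the power 2, contributes m²/s²
  The factor ½ is dimensionless.

Multiplying the contributions: [kg] · [m²/s²]
Adding exponents of each base unit: kg: 1, m: 2, s: -2
SI base units of kinetic energy: kg·m²/s²

The claimed units kg·m²/s² match the derived units, so the claim is correct.

Answer: Yes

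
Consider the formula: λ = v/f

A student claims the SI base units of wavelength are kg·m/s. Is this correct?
Units of each symbol in λ = v/f:
  v (wave speed): m/s
  f (frequency): 1/s  → in the denominator, contributes s

Multiplying the contributions: [m/s] · [s]
Adding exponents of each base unit: m: 1
SI base units of wavelength: m

The claimed units kg·m/s (exponents kg: 1, m: 1, s: -1) do not match the derived units m (exponents m: 1), so the claim is incorrect.

Answer: No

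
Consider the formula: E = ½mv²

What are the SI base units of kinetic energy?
Units of each symbol in E = ½mv²:
  m (mass): kg
  v (speed): m/s  → to the power 2, contributes m²/s²
  The factor ½ is dimensionless.

Multiplying the contributions: [kg] · [m²/s²]
Adding exponents of each base unit: kg: 1, m: 2, s: -2
SI base units of kinetic energy: kg·m²/s²

Answer: kg·m²/s²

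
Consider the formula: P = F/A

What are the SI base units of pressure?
Units of each symbol in P = F/A:
  F (force): kg·m/s²
  A (area): m²  → in the denominator, contributes 1/m²

Multiplying the contributions: [kg·m/s²] · [1/m²]
Adding exponents of each base unit: kg: 1, m: -1, s: -2
SI base units of pressure: kg/(m·s²)

Answer: kg/(m·s²)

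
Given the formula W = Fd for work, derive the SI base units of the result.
Units of each symbol in W = Fd:
  F (force): kg·m/s²
  d (displacement): m

Multiplying the contributions: [kg·m/s²] · [m]
Adding exponents of each base unit: kg: 1, m: 2, s: -2
SI base units of work: kg·m²/s²

Answer: kg·m²/s²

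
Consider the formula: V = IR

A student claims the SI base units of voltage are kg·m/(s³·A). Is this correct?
Units of each symbol in V = IR:
  I (current): A
  R (resistance, in ohms): kg·m²/(s³·A²)

Multiplying the contributions: [A] · [kg·m²/(s³·A²)]
Adding exponents of each base unit: kg: 1, m: 2, s: -3, A: -1
SI base units of voltage: kg·m²/(s³·A)

The claimed units kg·m/(s³·A) (exponents kg: 1, m: 1, s: -3, A: -1) do not match the derived units kg·m²/(s³·A) (exponents kg: 1, m: 2, s: -3, A: -1), so the claim is incorrect.

Answer: No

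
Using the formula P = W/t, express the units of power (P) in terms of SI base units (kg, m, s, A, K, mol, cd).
Units of each symbol in P = W/t:
  W (work): kg·m²/s²
  t (time): s  → in the denominator, contributes 1/s

Multiplying the contributions: [kg·m²/s²] · [1/s]
Adding exponents of each base unit: kg: 1, m: 2, s: -3
SI base units of power: kg·m²/s³

Answer: kg·m²/s³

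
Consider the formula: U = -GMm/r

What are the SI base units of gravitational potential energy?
Units of each symbol in U = -GMm/r:
  G (gravitational constant): m³/(kg·s²)
  M (mass): kg
  m (mass): kg
  r (distance): m  → in the denominator, contributes 1/m
  The minus sign does not affect the units.

Multiplying the contributions: [m³/(kg·s²)] · [kg] · [kg] · [1/m]
Adding exponents of each base unit: kg: 1, m: 2, s: -2
SI base units of gravitational potential energy: kg·m²/s²

Answer: kg·m²/s²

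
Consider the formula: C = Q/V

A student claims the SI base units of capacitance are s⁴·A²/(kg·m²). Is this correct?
Units of each symbol in C = Q/V:
  Q (charge, in coulombs): s·A
  V (voltage, in volts): kg·m²/(s³·A)  → in the denominator, contributes s³·A/(kg·m²)

Multiplying the contributions: [s·A] · [s³·A/(kg·m²)]
Adding exponents of each base unit: kg: -1, m: -2, s: 4, A: 2
SI base units of capacitance: s⁴·A²/(kg·m²)

The claimed units s⁴·A²/(kg·m²) match the derived units, so the claim is correct.

Answer: Yes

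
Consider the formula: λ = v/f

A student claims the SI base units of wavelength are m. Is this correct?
Units of each symbol in λ = v/f:
  v (wave speed): m/s
  f (frequency): 1/s  → in the denominator, contributes s

Multiplying the contributions: [m/s] · [s]
Adding exponents of each base unit: m: 1
SI base units of wavelength: m

The claimed units m match the derived units, so the claim is correct.

Answer: Yes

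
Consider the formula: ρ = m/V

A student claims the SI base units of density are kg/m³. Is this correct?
Units of each symbol in ρ = m/V:
  m (mass): kg
  V (volume): m³  → in the denominator, contributes 1/m³

Multiplying the contributions: [kg] · [1/m³]
Adding exponents of each base unit: kg: 1, m: -3
SI base units of density: kg/m³

The claimed units kg/m³ match the derived units, so the claim is correct.

Answer: Yes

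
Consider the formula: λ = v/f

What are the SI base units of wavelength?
Units of each symbol in λ = v/f:
  v (wave speed): m/s
  f (frequency): 1/s  → in the denominator, contributes s

Multiplying the contributions: [m/s] · [s]
Adding exponents of each base unit: m: 1
SI base units of wavelength: m

Answer: m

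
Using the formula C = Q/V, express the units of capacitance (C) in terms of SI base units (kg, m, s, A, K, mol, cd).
Units of each symbol in C = Q/V:
  Q (charge, in coulombs): s·A
  V (voltage, in volts): kg·m²/(s³·A)  → in the denominator, contributes s³·A/(kg·m²)

Multiplying the contributions: [s·A] · [s³·A/(kg·m²)]
Adding exponents of each base unit: kg: -1, m: -2, s: 4, A: 2
SI base units of capacitance: s⁴·A²/(kg·m²)

Answer: s⁴·A²/(kg·m²)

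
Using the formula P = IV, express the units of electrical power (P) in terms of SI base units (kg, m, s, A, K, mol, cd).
Units of each symbol in P = IV:
  I (current): A
  V (voltage, in volts): kg·m²/(s³·A)

Multiplying the contributions: [A] · [kg·m²/(s³·A)]
Adding exponents of each base unit: kg: 1, m: 2, s: -3
SI base units of electrical power: kg·m²/s³

Answer: kg·m²/s³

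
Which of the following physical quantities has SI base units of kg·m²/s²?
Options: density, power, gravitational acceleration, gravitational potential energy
Checking the SI base units of each option:
  density (ρ = m/V): kg/m³  ✗
  power (P = W/t): kg·m²/s³  ✗
  gravitational acceleration (g = GM/r²): m/s²  ✗
  gravitational potential energy (U = -GMm/r): kg·m²/s²  ✓ matches

Only gravitational potential energy has units kg·m²/s².

Answer: gravitational potential energy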